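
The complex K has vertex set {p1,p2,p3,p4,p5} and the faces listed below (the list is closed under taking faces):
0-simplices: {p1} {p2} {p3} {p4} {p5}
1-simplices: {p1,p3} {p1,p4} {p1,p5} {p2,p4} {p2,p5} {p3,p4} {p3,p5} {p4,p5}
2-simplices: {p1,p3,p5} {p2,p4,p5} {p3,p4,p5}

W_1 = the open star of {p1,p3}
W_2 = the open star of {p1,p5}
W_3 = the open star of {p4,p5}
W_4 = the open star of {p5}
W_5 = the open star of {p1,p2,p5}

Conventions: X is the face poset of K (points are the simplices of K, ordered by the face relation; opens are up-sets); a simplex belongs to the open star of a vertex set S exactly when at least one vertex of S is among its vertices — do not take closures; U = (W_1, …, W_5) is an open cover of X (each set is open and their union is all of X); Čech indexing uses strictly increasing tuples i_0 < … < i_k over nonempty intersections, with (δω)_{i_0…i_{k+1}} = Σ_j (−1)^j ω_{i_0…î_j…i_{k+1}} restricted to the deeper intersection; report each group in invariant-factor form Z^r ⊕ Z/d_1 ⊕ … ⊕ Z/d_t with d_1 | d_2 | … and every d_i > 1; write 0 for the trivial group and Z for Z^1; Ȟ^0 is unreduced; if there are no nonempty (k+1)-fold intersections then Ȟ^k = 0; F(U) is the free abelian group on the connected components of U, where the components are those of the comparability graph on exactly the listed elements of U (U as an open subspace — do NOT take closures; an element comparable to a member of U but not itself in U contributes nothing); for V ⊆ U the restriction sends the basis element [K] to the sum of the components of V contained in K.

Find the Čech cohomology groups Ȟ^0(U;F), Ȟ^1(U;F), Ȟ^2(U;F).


nonempty intersections:
  W1={{p1},{p3},{p1,p3},{p1,p4},{p1,p5},{p3,p4},{p3,p5},{p1,p3,p5},{p3,p4,p5}} W2={{p1},{p5},{p1,p3},{p1,p4},{p1,p5},{p2,p5},{p3,p5},{p4,p5},{p1,p3,p5},{p2,p4,p5},{p3,p4,p5}} W3={{p4},{p5},{p1,p4},{p1,p5},{p2,p4},{p2,p5},{p3,p4},{p3,p5},{p4,p5},{p1,p3,p5},{p2,p4,p5},{p3,p4,p5}} W4={{p5},{p1,p5},{p2,p5},{p3,p5},{p4,p5},{p1,p3,p5},{p2,p4,p5},{p3,p4,p5}} W5={{p1},{p2},{p5},{p1,p3},{p1,p4},{p1,p5},{p2,p4},{p2,p5},{p3,p5},{p4,p5},{p1,p3,p5},{p2,p4,p5},{p3,p4,p5}}
  W12={{p1},{p1,p3},{p1,p4},{p1,p5},{p3,p5},{p1,p3,p5},{p3,p4,p5}} W13={{p1,p4},{p1,p5},{p3,p4},{p3,p5},{p1,p3,p5},{p3,p4,p5}} W14={{p1,p5},{p3,p5},{p1,p3,p5},{p3,p4,p5}} W15={{p1},{p1,p3},{p1,p4},{p1,p5},{p3,p5},{p1,p3,p5},{p3,p4,p5}} W23={{p5},{p1,p4},{p1,p5},{p2,p5},{p3,p5},{p4,p5},{p1,p3,p5},{p2,p4,p5},{p3,p4,p5}} W24={{p5},{p1,p5},{p2,p5},{p3,p5},{p4,p5},{p1,p3,p5},{p2,p4,p5},{p3,p4,p5}} W25={{p1},{p5},{p1,p3},{p1,p4},{p1,p5},{p2,p5},{p3,p5},{p4,p5},{p1,p3,p5},{p2,p4,p5},{p3,p4,p5}} W34={{p5},{p1,p5},{p2,p5},{p3,p5},{p4,p5},{p1,p3,p5},{p2,p4,p5},{p3,p4,p5}} W35={{p5},{p1,p4},{p1,p5},{p2,p4},{p2,p5},{p3,p5},{p4,p5},{p1,p3,p5},{p2,p4,p5},{p3,p4,p5}} W45={{p5},{p1,p5},{p2,p5},{p3,p5},{p4,p5},{p1,p3,p5},{p2,p4,p5},{p3,p4,p5}}
  W123={{p1,p4},{p1,p5},{p3,p5},{p1,p3,p5},{p3,p4,p5}} W124={{p1,p5},{p3,p5},{p1,p3,p5},{p3,p4,p5}} W125={{p1},{p1,p3},{p1,p4},{p1,p5},{p3,p5},{p1,p3,p5},{p3,p4,p5}} W134={{p1,p5},{p3,p5},{p1,p3,p5},{p3,p4,p5}} W135={{p1,p4},{p1,p5},{p3,p5},{p1,p3,p5},{p3,p4,p5}} W145={{p1,p5},{p3,p5},{p1,p3,p5},{p3,p4,p5}} W234={{p5},{p1,p5},{p2,p5},{p3,p5},{p4,p5},{p1,p3,p5},{p2,p4,p5},{p3,p4,p5}} W235={{p5},{p1,p4},{p1,p5},{p2,p5},{p3,p5},{p4,p5},{p1,p3,p5},{p2,p4,p5},{p3,p4,p5}} W245={{p5},{p1,p5},{p2,p5},{p3,p5},{p4,p5},{p1,p3,p5},{p2,p4,p5},{p3,p4,p5}} W345={{p5},{p1,p5},{p2,p5},{p3,p5},{p4,p5},{p1,p3,p5},{p2,p4,p5},{p3,p4,p5}}
  W1234={{p1,p5},{p3,p5},{p1,p3,p5},{p3,p4,p5}} W1235={{p1,p4},{p1,p5},{p3,p5},{p1,p3,p5},{p3,p4,p5}} W1245={{p1,p5},{p3,p5},{p1,p3,p5},{p3,p4,p5}} W1345={{p1,p5},{p3,p5},{p1,p3,p5},{p3,p4,p5}} W2345={{p5},{p1,p5},{p2,p5},{p3,p5},{p4,p5},{p1,p3,p5},{p2,p4,p5},{p3,p4,p5}}
  W12345={{p1,p5},{p3,p5},{p1,p3,p5},{p3,p4,p5}}
components per intersection:
  W1: {{p1},{p3},{p1,p3},{p1,p4},{p1,p5},{p3,p4},{p3,p5},{p1,p3,p5},{p3,p4,p5}}
  W2: {{p1},{p5},{p1,p3},{p1,p4},{p1,p5},{p2,p5},{p3,p5},{p4,p5},{p1,p3,p5},{p2,p4,p5},{p3,p4,p5}}
  W3: {{p4},{p5},{p1,p4},{p1,p5},{p2,p4},{p2,p5},{p3,p4},{p3,p5},{p4,p5},{p1,p3,p5},{p2,p4,p5},{p3,p4,p5}}
  W4: {{p5},{p1,p5},{p2,p5},{p3,p5},{p4,p5},{p1,p3,p5},{p2,p4,p5},{p3,p4,p5}}
  W5: {{p1},{p2},{p5},{p1,p3},{p1,p4},{p1,p5},{p2,p4},{p2,p5},{p3,p5},{p4,p5},{p1,p3,p5},{p2,p4,p5},{p3,p4,p5}}
  W12: {{p1},{p1,p3},{p1,p4},{p1,p5},{p3,p5},{p1,p3,p5},{p3,p4,p5}}
  W13: {{p1,p4}} {{p1,p5},{p3,p4},{p3,p5},{p1,p3,p5},{p3,p4,p5}}
  W14: {{p1,p5},{p3,p5},{p1,p3,p5},{p3,p4,p5}}
  W15: {{p1},{p1,p3},{p1,p4},{p1,p5},{p3,p5},{p1,p3,p5},{p3,p4,p5}}
  W23: {{p5},{p1,p5},{p2,p5},{p3,p5},{p4,p5},{p1,p3,p5},{p2,p4,p5},{p3,p4,p5}} {{p1,p4}}
  W24: {{p5},{p1,p5},{p2,p5},{p3,p5},{p4,p5},{p1,p3,p5},{p2,p4,p5},{p3,p4,p5}}
  W25: {{p1},{p5},{p1,p3},{p1,p4},{p1,p5},{p2,p5},{p3,p5},{p4,p5},{p1,p3,p5},{p2,p4,p5},{p3,p4,p5}}
  W34: {{p5},{p1,p5},{p2,p5},{p3,p5},{p4,p5},{p1,p3,p5},{p2,p4,p5},{p3,p4,p5}}
  W35: {{p5},{p1,p5},{p2,p4},{p2,p5},{p3,p5},{p4,p5},{p1,p3,p5},{p2,p4,p5},{p3,p4,p5}} {{p1,p4}}
  W45: {{p5},{p1,p5},{p2,p5},{p3,p5},{p4,p5},{p1,p3,p5},{p2,p4,p5},{p3,p4,p5}}
  W123: {{p1,p4}} {{p1,p5},{p3,p5},{p1,p3,p5},{p3,p4,p5}}
  W124: {{p1,p5},{p3,p5},{p1,p3,p5},{p3,p4,p5}}
  W125: {{p1},{p1,p3},{p1,p4},{p1,p5},{p3,p5},{p1,p3,p5},{p3,p4,p5}}
  W134: {{p1,p5},{p3,p5},{p1,p3,p5},{p3,p4,p5}}
  W135: {{p1,p4}} {{p1,p5},{p3,p5},{p1,p3,p5},{p3,p4,p5}}
  W145: {{p1,p5},{p3,p5},{p1,p3,p5},{p3,p4,p5}}
  W234: {{p5},{p1,p5},{p2,p5},{p3,p5},{p4,p5},{p1,p3,p5},{p2,p4,p5},{p3,p4,p5}}
  W235: {{p5},{p1,p5},{p2,p5},{p3,p5},{p4,p5},{p1,p3,p5},{p2,p4,p5},{p3,p4,p5}} {{p1,p4}}
  W245: {{p5},{p1,p5},{p2,p5},{p3,p5},{p4,p5},{p1,p3,p5},{p2,p4,p5},{p3,p4,p5}}
  W345: {{p5},{p1,p5},{p2,p5},{p3,p5},{p4,p5},{p1,p3,p5},{p2,p4,p5},{p3,p4,p5}}
  W1234: {{p1,p5},{p3,p5},{p1,p3,p5},{p3,p4,p5}}
  W1235: {{p1,p4}} {{p1,p5},{p3,p5},{p1,p3,p5},{p3,p4,p5}}
  W1245: {{p1,p5},{p3,p5},{p1,p3,p5},{p3,p4,p5}}
  W1345: {{p1,p5},{p3,p5},{p1,p3,p5},{p3,p4,p5}}
  W2345: {{p5},{p1,p5},{p2,p5},{p3,p5},{p4,p5},{p1,p3,p5},{p2,p4,p5},{p3,p4,p5}}
  W12345: {{p1,p5},{p3,p5},{p1,p3,p5},{p3,p4,p5}}
C dims 5,13,13,6; δ0: rk 4, SNF 1^4; δ1: rk 8, SNF 1^8; δ2: rk 5, SNF 1^5
Ȟ^0: (5−4)−0=1 ⇒ Z
Ȟ^1: (13−8)−4=1 ⇒ Z
Ȟ^2: (13−5)−8=0 ⇒ 0

Ȟ^0(U;F) ≅ Z, Ȟ^1(U;F) ≅ Z and Ȟ^2(U;F) ≅ 0


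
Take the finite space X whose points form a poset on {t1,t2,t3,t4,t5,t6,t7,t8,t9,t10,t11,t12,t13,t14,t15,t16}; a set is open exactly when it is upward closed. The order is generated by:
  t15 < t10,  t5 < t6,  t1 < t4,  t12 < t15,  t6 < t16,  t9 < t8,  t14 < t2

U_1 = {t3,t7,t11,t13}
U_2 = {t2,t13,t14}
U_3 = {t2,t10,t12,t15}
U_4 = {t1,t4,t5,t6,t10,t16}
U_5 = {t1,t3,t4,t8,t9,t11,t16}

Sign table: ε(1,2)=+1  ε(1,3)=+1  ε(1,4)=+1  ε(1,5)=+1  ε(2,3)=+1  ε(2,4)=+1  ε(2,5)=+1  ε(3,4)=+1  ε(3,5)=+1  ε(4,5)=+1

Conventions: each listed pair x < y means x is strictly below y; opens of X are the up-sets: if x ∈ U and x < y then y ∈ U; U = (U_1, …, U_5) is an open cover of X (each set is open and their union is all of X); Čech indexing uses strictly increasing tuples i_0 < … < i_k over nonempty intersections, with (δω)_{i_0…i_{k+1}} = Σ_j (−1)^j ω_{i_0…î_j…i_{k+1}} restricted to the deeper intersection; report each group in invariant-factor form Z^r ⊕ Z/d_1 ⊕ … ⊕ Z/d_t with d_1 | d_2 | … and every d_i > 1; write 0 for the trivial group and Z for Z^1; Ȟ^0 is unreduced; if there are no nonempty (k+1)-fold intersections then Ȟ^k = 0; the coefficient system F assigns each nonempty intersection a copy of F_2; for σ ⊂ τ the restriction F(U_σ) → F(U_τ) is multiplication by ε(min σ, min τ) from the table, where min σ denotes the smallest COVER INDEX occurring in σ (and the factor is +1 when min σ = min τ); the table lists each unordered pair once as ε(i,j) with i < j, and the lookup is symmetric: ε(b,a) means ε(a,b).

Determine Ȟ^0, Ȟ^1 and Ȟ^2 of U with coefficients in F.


Ȟ^0(U;F) ≅ Z/2, Ȟ^1(U;F) ≅ Z/2 and Ȟ^2(U;F) ≅ 0

cover nerve:
  U12={t13} U15={t3,t11} U23={t2} U34={t10} U45={t1,t4,t16}
C dims 5,5; δ0: rk_F2 4
Ȟ^0: (5−4)−0=1 ⇒ Z/2
Ȟ^1: (5−0)−4=1 ⇒ Z/2
Ȟ^2: (0−0)−0=0 ⇒ 0


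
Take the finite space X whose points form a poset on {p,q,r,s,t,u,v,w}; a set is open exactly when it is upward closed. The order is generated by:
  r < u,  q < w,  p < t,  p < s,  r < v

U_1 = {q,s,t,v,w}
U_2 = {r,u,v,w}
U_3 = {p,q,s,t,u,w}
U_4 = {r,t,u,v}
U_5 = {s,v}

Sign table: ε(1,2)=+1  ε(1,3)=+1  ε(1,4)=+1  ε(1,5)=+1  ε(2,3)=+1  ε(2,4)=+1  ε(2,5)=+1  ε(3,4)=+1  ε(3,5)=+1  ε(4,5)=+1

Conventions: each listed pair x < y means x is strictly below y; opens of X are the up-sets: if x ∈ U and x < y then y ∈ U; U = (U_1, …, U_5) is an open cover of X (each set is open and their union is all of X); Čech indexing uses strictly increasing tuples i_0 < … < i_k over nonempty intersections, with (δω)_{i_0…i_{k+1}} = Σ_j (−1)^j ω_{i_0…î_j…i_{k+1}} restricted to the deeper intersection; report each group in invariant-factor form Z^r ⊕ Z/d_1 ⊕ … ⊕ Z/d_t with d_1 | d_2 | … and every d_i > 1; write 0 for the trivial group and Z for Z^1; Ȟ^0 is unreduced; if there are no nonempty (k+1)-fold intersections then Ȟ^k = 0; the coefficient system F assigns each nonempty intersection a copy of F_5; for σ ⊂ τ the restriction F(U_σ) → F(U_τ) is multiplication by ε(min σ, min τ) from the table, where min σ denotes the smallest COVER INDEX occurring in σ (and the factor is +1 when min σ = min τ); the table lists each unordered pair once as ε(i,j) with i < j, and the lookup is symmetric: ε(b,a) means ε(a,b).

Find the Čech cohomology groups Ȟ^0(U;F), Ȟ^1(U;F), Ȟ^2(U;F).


nonempty intersections:
  U12={v,w} U13={q,s,t,w} U14={t,v} U15={s,v} U23={u,w} U24={r,u,v} U25={v} U34={t,u} U35={s} U45={v}
  U123={w} U124={v} U125={v} U134={t} U135={s} U145={v} U234={u} U245={v}
  U1245={v}
C dims 5,10,8,1; δ0: rk_F5 4; δ1: rk_F5 6; δ2: rk_F5 1
Ȟ^0: (5−4)−0=1 ⇒ Z/5
Ȟ^1: (10−6)−4=0 ⇒ 0
Ȟ^2: (8−1)−6=1 ⇒ Z/5

Ȟ^0 = Z/5,  Ȟ^1 = 0,  Ȟ^2 = Z/5


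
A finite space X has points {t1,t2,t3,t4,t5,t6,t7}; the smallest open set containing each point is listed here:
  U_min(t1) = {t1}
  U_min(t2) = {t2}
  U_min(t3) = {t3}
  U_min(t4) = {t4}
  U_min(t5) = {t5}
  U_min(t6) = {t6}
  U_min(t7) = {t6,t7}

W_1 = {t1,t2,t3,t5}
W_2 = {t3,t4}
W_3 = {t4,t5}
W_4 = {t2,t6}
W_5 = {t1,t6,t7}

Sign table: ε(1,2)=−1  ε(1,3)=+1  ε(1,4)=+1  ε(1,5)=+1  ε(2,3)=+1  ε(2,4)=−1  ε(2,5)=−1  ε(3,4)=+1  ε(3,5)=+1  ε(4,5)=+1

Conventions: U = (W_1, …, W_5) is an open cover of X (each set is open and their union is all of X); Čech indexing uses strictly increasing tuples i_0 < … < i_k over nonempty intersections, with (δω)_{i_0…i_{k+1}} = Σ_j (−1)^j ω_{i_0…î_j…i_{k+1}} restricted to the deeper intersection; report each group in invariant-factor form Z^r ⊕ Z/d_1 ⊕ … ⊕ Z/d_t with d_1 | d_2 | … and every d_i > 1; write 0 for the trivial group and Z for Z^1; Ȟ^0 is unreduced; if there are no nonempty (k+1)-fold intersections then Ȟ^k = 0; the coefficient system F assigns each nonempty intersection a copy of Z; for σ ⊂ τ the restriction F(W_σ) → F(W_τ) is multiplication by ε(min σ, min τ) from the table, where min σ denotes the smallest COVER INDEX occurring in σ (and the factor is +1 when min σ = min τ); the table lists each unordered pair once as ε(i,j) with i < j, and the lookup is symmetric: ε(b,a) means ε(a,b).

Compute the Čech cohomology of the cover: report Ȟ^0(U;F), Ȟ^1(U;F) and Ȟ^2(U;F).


nonempty intersections:
  W12={t3} W13={t5} W14={t2} W15={t1} W23={t4} W45={t6}
C dims 5,6; δ0: rk 5, SNF 1^4·2
Ȟ^0: (5−5)−0=0 ⇒ 0
Ȟ^1: (6−0)−5=1 plus torsion [2] ⇒ Z ⊕ Z/2
Ȟ^2: (0−0)−0=0 ⇒ 0

Ȟ^0 ≅ 0,  Ȟ^1 ≅ Z ⊕ Z/2,  Ȟ^2 ≅ 0


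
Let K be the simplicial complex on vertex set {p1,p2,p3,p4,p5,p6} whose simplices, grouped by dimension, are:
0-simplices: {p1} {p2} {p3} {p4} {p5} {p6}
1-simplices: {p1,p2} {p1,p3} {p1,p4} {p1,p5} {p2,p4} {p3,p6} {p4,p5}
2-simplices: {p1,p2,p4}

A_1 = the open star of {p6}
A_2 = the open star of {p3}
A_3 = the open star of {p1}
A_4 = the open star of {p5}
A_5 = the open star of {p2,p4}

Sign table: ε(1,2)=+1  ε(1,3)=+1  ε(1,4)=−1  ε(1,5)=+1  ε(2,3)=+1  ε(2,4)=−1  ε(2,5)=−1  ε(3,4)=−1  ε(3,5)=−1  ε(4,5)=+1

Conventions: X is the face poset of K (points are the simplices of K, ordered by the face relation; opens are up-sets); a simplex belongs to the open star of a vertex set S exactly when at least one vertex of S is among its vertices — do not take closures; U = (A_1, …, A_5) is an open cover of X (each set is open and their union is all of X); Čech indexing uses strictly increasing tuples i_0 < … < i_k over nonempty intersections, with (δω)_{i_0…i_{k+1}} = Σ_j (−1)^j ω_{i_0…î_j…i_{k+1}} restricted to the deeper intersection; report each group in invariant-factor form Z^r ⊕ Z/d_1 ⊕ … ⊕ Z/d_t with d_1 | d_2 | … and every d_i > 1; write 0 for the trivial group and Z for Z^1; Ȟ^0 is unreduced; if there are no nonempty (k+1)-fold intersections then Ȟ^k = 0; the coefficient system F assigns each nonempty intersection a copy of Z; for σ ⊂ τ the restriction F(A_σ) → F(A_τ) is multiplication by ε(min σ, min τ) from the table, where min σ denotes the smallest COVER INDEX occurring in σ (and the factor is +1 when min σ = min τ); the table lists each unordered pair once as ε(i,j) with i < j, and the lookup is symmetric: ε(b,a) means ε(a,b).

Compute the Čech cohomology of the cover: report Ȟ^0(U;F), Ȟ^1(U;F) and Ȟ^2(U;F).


Ȟ^0 ≅ Z, Ȟ^1 ≅ Z, Ȟ^2 ≅ 0

intersection data:
  A1={{p6},{p3,p6}} A2={{p3},{p1,p3},{p3,p6}} A3={{p1},{p1,p2},{p1,p3},{p1,p4},{p1,p5},{p1,p2,p4}} A4={{p5},{p1,p5},{p4,p5}} A5={{p2},{p4},{p1,p2},{p1,p4},{p2,p4},{p4,p5},{p1,p2,p4}}
  A12={{p3,p6}} A23={{p1,p3}} A34={{p1,p5}} A35={{p1,p2},{p1,p4},{p1,p2,p4}} A45={{p4,p5}}
C dims 5,5; δ0: rk 4, SNF 1^4
Ȟ^0 = (5 − 4) − 0 = 1, so Ȟ^0 ≅ Z
Ȟ^1 = (5 − 0) − 4 = 1, so Ȟ^1 ≅ Z
Ȟ^2 = (0 − 0) − 0 = 0, so Ȟ^2 ≅ 0


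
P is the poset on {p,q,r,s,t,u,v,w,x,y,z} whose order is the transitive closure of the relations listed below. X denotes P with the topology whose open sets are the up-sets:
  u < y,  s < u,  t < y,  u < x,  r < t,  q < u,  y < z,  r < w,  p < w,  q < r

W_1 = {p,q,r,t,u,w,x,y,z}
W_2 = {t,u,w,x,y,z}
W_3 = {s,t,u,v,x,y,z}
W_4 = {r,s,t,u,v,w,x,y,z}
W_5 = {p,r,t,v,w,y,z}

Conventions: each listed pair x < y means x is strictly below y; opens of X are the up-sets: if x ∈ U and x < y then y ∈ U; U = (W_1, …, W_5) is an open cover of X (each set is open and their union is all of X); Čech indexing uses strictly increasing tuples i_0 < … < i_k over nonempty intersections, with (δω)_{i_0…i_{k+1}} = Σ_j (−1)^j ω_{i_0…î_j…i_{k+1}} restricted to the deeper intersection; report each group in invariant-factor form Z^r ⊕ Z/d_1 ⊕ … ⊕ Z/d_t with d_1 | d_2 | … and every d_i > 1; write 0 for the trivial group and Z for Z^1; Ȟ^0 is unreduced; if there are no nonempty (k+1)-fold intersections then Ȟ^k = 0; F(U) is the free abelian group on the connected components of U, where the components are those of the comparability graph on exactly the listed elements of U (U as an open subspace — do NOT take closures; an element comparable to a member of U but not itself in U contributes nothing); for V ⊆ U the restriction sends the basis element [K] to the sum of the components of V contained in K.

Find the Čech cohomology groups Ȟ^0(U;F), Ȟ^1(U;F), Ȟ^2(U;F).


Ȟ^0 ≅ Z^2, Ȟ^1 ≅ 0 and Ȟ^2 ≅ 0

intersection data:
  W12={t,u,w,x,y,z} W13={t,u,x,y,z} W14={r,t,u,w,x,y,z} W15={p,r,t,w,y,z} W23={t,u,x,y,z} W24={t,u,w,x,y,z} W25={t,w,y,z} W34={s,t,u,v,x,y,z} W35={t,v,y,z} W45={r,t,v,w,y,z}
  W123={t,u,x,y,z} W124={t,u,w,x,y,z} W125={t,w,y,z} W134={t,u,x,y,z} W135={t,y,z} W145={r,t,w,y,z} W234={t,u,x,y,z} W235={t,y,z} W245={t,w,y,z} W345={t,v,y,z}
  W1234={t,u,x,y,z} W1235={t,y,z} W1245={t,w,y,z} W1345={t,y,z} W2345={t,y,z}
  W12345={t,y,z}
components per intersection:
  W1: {p,q,r,t,u,w,x,y,z}
  W2: {t,u,x,y,z} {w}
  W3: {s,t,u,x,y,z} {v}
  W4: {r,s,t,u,w,x,y,z} {v}
  W5: {p,r,t,w,y,z} {v}
  W12: {t,u,x,y,z} {w}
  W13: {t,u,x,y,z}
  W14: {r,t,u,w,x,y,z}
  W15: {p,r,t,w,y,z}
  W23: {t,u,x,y,z}
  W24: {t,u,x,y,z} {w}
  W25: {t,y,z} {w}
  W34: {s,t,u,x,y,z} {v}
  W35: {t,y,z} {v}
  W45: {r,t,w,y,z} {v}
  W123: {t,u,x,y,z}
  W124: {t,u,x,y,z} {w}
  W125: {t,y,z} {w}
  W134: {t,u,x,y,z}
  W135: {t,y,z}
  W145: {r,t,w,y,z}
  W234: {t,u,x,y,z}
  W235: {t,y,z}
  W245: {t,y,z} {w}
  W345: {t,y,z} {v}
  W1234: {t,u,x,y,z}
  W1235: {t,y,z}
  W1245: {t,y,z} {w}
  W1345: {t,y,z}
  W2345: {t,y,z}
  W12345: {t,y,z}
C dims 9,16,14,6; δ0: rk 7, SNF 1^7; δ1: rk 9, SNF 1^9; δ2: rk 5, SNF 1^5
Ȟ^0 = (9 − 7) − 0 = 2, so Ȟ^0 ≅ Z^2
Ȟ^1 = (16 − 9) − 7 = 0, so Ȟ^1 ≅ 0
Ȟ^2 = (14 − 5) − 9 = 0, so Ȟ^2 ≅ 0


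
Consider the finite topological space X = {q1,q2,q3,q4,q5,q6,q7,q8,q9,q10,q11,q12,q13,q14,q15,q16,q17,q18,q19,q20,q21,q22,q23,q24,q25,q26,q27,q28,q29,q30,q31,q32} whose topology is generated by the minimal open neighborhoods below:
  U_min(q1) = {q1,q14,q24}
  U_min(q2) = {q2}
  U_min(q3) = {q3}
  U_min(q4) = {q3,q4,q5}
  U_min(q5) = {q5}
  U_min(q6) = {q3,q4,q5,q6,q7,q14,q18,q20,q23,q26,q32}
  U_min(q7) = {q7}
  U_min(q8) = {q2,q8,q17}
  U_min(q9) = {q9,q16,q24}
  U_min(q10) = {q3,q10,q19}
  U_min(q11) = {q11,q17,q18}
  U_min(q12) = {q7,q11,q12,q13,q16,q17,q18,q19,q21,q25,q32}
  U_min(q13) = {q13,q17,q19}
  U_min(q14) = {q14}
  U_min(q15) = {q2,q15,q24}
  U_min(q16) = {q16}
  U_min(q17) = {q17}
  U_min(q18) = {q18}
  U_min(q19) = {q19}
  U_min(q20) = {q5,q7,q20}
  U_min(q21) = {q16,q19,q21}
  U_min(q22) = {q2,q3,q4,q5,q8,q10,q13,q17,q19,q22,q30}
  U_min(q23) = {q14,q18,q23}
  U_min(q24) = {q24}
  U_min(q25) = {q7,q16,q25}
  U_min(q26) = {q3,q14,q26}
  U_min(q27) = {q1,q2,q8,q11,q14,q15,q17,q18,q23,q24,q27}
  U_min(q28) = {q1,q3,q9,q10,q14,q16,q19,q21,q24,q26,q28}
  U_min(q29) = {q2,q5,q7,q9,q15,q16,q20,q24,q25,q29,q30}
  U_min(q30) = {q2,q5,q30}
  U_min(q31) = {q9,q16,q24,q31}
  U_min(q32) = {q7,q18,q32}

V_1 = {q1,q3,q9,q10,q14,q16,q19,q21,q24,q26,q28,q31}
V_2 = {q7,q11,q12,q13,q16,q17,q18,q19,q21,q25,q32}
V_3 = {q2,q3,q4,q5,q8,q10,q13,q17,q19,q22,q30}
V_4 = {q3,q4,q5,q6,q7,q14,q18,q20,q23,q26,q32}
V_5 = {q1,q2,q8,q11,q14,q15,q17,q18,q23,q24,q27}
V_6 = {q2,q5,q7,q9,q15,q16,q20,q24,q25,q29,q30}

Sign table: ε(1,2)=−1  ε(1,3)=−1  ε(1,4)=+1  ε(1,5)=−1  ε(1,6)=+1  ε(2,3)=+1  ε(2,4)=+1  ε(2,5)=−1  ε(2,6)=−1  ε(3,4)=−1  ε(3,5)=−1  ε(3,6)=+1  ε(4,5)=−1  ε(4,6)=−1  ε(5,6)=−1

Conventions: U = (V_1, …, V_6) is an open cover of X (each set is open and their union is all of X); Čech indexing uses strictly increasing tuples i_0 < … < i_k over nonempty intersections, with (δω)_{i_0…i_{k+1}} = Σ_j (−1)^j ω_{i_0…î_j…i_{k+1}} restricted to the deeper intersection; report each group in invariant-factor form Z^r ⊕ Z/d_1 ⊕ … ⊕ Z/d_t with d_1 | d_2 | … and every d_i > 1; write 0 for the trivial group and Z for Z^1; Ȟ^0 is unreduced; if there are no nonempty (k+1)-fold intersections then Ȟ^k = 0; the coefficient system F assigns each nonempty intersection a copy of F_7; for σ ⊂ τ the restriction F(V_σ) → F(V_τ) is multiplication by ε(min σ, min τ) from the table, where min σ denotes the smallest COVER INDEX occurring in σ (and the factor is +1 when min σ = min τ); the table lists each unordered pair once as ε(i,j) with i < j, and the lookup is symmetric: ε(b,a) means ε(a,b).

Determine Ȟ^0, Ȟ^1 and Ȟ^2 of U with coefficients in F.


nonempty intersections:
  V12={q16,q19,q21} V13={q3,q10,q19} V14={q3,q14,q26} V15={q1,q14,q24} V16={q9,q16,q24} V23={q13,q17,q19} V24={q7,q18,q32} V25={q11,q17,q18} V26={q7,q16,q25} V34={q3,q4,q5} V35={q2,q8,q17} V36={q2,q5,q30} V45={q14,q18,q23} V46={q5,q7,q20} V56={q2,q15,q24}
  V123={q19} V126={q16} V134={q3} V145={q14} V156={q24} V235={q17} V245={q18} V246={q7} V346={q5} V356={q2}
C dims 6,15,10; δ0: rk_F7 6; δ1: rk_F7 9
Ȟ^0: (6−6)−0=0 ⇒ 0
Ȟ^1: (15−9)−6=0 ⇒ 0
Ȟ^2: (10−0)−9=1 ⇒ Z/7

Ȟ^0(U;F) ≅ 0,  Ȟ^1(U;F) ≅ 0,  Ȟ^2(U;F) ≅ Z/7


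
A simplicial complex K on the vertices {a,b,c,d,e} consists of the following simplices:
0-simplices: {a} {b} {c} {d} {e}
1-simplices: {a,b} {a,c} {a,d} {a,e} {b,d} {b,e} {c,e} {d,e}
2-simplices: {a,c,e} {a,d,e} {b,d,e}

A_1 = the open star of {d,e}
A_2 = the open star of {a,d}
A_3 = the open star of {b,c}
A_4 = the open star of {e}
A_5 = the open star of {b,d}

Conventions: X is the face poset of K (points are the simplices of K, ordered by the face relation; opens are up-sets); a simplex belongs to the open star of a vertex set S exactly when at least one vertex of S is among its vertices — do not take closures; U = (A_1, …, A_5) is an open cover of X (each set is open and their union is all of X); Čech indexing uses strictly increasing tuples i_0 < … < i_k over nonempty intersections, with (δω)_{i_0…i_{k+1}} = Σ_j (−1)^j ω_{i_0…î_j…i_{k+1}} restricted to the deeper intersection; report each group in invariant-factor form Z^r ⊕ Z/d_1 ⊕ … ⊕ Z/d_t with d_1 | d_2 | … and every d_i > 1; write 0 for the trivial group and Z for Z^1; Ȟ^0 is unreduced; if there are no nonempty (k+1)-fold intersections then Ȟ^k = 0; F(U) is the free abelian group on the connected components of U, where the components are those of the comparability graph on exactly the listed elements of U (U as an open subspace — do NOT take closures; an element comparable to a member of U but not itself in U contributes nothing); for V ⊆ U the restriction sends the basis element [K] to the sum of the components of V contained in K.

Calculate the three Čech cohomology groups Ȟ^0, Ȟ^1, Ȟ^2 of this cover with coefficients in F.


nonempty intersections:
  A1={{d},{e},{a,d},{a,e},{b,d},{b,e},{c,e},{d,e},{a,c,e},{a,d,e},{b,d,e}} A2={{a},{d},{a,b},{a,c},{a,d},{a,e},{b,d},{d,e},{a,c,e},{a,d,e},{b,d,e}} A3={{b},{c},{a,b},{a,c},{b,d},{b,e},{c,e},{a,c,e},{b,d,e}} A4={{e},{a,e},{b,e},{c,e},{d,e},{a,c,e},{a,d,e},{b,d,e}} A5={{b},{d},{a,b},{a,d},{b,d},{b,e},{d,e},{a,d,e},{b,d,e}}
  A12={{d},{a,d},{a,e},{b,d},{d,e},{a,c,e},{a,d,e},{b,d,e}} A13={{b,d},{b,e},{c,e},{a,c,e},{b,d,e}} A14={{e},{a,e},{b,e},{c,e},{d,e},{a,c,e},{a,d,e},{b,d,e}} A15={{d},{a,d},{b,d},{b,e},{d,e},{a,d,e},{b,d,e}} A23={{a,b},{a,c},{b,d},{a,c,e},{b,d,e}} A24={{a,e},{d,e},{a,c,e},{a,d,e},{b,d,e}} A25={{d},{a,b},{a,d},{b,d},{d,e},{a,d,e},{b,d,e}} A34={{b,e},{c,e},{a,c,e},{b,d,e}} A35={{b},{a,b},{b,d},{b,e},{b,d,e}} A45={{b,e},{d,e},{a,d,e},{b,d,e}}
  A123={{b,d},{a,c,e},{b,d,e}} A124={{a,e},{d,e},{a,c,e},{a,d,e},{b,d,e}} A125={{d},{a,d},{b,d},{d,e},{a,d,e},{b,d,e}} A134={{b,e},{c,e},{a,c,e},{b,d,e}} A135={{b,d},{b,e},{b,d,e}} A145={{b,e},{d,e},{a,d,e},{b,d,e}} A234={{a,c,e},{b,d,e}} A235={{a,b},{b,d},{b,d,e}} A245={{d,e},{a,d,e},{b,d,e}} A345={{b,e},{b,d,e}}
  A1234={{a,c,e},{b,d,e}} A1235={{b,d},{b,d,e}} A1245={{d,e},{a,d,e},{b,d,e}} A1345={{b,e},{b,d,e}} A2345={{b,d,e}}
  A12345={{b,d,e}}
components per intersection:
  A1: {{d},{e},{a,d},{a,e},{b,d},{b,e},{c,e},{d,e},{a,c,e},{a,d,e},{b,d,e}}
  A2: {{a},{d},{a,b},{a,c},{a,d},{a,e},{b,d},{d,e},{a,c,e},{a,d,e},{b,d,e}}
  A3: {{b},{a,b},{b,d},{b,e},{b,d,e}} {{c},{a,c},{c,e},{a,c,e}}
  A4: {{e},{a,e},{b,e},{c,e},{d,e},{a,c,e},{a,d,e},{b,d,e}}
  A5: {{b},{d},{a,b},{a,d},{b,d},{b,e},{d,e},{a,d,e},{b,d,e}}
  A12: {{d},{a,d},{a,e},{b,d},{d,e},{a,c,e},{a,d,e},{b,d,e}}
  A13: {{b,d},{b,e},{b,d,e}} {{c,e},{a,c,e}}
  A14: {{e},{a,e},{b,e},{c,e},{d,e},{a,c,e},{a,d,e},{b,d,e}}
  A15: {{d},{a,d},{b,d},{b,e},{d,e},{a,d,e},{b,d,e}}
  A23: {{a,b}} {{a,c},{a,c,e}} {{b,d},{b,d,e}}
  A24: {{a,e},{d,e},{a,c,e},{a,d,e},{b,d,e}}
  A25: {{d},{a,d},{b,d},{d,e},{a,d,e},{b,d,e}} {{a,b}}
  A34: {{b,e},{b,d,e}} {{c,e},{a,c,e}}
  A35: {{b},{a,b},{b,d},{b,e},{b,d,e}}
  A45: {{b,e},{d,e},{a,d,e},{b,d,e}}
  A123: {{b,d},{b,d,e}} {{a,c,e}}
  A124: {{a,e},{d,e},{a,c,e},{a,d,e},{b,d,e}}
  A125: {{d},{a,d},{b,d},{d,e},{a,d,e},{b,d,e}}
  A134: {{b,e},{b,d,e}} {{c,e},{a,c,e}}
  A135: {{b,d},{b,e},{b,d,e}}
  A145: {{b,e},{d,e},{a,d,e},{b,d,e}}
  A234: {{a,c,e}} {{b,d,e}}
  A235: {{a,b}} {{b,d},{b,d,e}}
  A245: {{d,e},{a,d,e},{b,d,e}}
  A345: {{b,e},{b,d,e}}
  A1234: {{a,c,e}} {{b,d,e}}
  A1235: {{b,d},{b,d,e}}
  A1245: {{d,e},{a,d,e},{b,d,e}}
  A1345: {{b,e},{b,d,e}}
  A2345: {{b,d,e}}
  A12345: {{b,d,e}}
C dims 6,15,14,6; δ0: rk 5, SNF 1^5; δ1: rk 9, SNF 1^9; δ2: rk 5, SNF 1^5
Ȟ^0: (6−5)−0=1 ⇒ Z
Ȟ^1: (15−9)−5=1 ⇒ Z
Ȟ^2: (14−5)−9=0 ⇒ 0

Ȟ^0 = Z; Ȟ^1 = Z; Ȟ^2 = 0


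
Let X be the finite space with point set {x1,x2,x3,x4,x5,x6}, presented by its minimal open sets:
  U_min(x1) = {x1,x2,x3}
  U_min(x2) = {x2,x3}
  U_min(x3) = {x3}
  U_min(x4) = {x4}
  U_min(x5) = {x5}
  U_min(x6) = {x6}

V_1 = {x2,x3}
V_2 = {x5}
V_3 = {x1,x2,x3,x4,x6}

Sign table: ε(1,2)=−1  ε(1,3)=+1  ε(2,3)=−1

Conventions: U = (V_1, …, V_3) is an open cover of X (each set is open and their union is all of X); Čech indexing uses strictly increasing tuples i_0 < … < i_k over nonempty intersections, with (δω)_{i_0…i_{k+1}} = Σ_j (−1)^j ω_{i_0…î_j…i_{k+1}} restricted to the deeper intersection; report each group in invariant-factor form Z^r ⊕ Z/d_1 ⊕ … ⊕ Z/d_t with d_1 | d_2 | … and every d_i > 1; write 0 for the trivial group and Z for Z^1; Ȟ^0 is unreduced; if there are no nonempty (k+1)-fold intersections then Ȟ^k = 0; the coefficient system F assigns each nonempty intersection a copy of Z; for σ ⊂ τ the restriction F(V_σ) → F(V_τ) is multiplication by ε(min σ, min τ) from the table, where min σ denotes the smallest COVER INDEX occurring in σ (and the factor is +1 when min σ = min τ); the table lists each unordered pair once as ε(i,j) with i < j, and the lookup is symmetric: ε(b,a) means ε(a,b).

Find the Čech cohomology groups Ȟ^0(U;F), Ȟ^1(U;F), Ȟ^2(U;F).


intersection data:
  V13={x2,x3}
C dims 3,1; δ0: rk 1, SNF 1^1
Ȟ^0 = (3 − 1) − 0 = 2, so Ȟ^0 ≅ Z^2
Ȟ^1 = (1 − 0) − 1 = 0, so Ȟ^1 ≅ 0
Ȟ^2 = (0 − 0) − 0 = 0, so Ȟ^2 ≅ 0

Ȟ^0 = Z^2, Ȟ^1 = 0 and Ȟ^2 = 0


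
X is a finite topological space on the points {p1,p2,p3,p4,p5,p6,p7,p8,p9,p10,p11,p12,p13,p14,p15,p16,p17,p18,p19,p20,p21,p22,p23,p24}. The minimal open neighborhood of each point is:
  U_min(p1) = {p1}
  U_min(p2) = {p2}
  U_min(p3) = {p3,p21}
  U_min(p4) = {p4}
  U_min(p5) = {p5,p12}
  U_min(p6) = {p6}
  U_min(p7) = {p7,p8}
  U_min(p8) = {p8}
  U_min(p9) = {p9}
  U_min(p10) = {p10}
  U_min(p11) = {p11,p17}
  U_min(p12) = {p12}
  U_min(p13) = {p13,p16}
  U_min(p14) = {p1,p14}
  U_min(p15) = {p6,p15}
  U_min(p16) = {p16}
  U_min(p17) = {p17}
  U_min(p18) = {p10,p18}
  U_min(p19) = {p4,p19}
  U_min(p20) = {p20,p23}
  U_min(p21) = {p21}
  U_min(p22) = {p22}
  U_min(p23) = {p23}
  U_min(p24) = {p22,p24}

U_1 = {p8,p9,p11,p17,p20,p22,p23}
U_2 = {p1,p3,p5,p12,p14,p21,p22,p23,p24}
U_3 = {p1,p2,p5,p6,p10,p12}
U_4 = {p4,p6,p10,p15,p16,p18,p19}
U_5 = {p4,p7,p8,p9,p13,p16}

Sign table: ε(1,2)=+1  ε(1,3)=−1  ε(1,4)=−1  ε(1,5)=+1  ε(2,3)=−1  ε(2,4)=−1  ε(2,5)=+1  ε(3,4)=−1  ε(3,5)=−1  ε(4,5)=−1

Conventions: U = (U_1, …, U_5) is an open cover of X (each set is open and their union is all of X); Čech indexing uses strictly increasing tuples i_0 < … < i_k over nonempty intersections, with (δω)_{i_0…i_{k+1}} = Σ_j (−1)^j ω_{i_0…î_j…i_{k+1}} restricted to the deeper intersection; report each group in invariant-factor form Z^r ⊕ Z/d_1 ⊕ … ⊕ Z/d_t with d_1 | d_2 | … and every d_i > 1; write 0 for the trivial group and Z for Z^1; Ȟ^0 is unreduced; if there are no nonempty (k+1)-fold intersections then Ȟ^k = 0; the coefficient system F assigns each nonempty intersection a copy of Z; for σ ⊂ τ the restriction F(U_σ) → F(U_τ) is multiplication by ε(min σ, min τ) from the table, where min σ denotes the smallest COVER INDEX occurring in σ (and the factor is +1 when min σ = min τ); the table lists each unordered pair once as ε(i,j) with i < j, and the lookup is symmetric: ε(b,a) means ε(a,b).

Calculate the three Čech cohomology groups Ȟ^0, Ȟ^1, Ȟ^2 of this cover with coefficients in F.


Ȟ^0 ≅ 0, Ȟ^1 ≅ Z/2 and Ȟ^2 ≅ 0

nonempty intersections:
  U12={p22,p23} U15={p8,p9} U23={p1,p5,p12} U34={p6,p10} U45={p4,p16}
C dims 5,5; δ0: rk 5, SNF 1^4·2
Ȟ^0: (5−5)−0=0 ⇒ 0
Ȟ^1: (5−0)−5=0 plus torsion [2] ⇒ Z/2
Ȟ^2: (0−0)−0=0 ⇒ 0


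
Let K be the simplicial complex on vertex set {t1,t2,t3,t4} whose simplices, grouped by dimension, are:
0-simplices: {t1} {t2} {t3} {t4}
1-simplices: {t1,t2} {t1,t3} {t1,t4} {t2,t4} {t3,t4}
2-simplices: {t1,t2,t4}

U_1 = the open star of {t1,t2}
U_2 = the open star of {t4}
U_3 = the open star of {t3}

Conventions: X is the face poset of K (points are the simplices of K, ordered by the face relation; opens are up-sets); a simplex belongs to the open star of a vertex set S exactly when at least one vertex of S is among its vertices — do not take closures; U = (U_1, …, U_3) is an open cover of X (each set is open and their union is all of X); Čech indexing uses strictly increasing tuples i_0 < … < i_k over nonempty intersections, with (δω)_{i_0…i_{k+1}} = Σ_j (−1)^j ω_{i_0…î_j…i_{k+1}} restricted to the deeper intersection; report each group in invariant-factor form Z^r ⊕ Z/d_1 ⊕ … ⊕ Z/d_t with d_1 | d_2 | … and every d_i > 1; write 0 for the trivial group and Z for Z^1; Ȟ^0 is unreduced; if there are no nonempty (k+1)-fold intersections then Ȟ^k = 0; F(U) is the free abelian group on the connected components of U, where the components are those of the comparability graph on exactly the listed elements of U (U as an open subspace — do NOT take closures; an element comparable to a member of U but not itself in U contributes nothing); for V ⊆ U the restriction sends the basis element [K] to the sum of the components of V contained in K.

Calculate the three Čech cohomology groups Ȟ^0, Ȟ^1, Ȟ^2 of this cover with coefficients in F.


nonempty overlaps:
  U1={{t1},{t2},{t1,t2},{t1,t3},{t1,t4},{t2,t4},{t1,t2,t4}} U2={{t4},{t1,t4},{t2,t4},{t3,t4},{t1,t2,t4}} U3={{t3},{t1,t3},{t3,t4}}
  U12={{t1,t4},{t2,t4},{t1,t2,t4}} U13={{t1,t3}} U23={{t3,t4}}
components per intersection:
  U1: {{t1},{t2},{t1,t2},{t1,t3},{t1,t4},{t2,t4},{t1,t2,t4}}
  U2: {{t4},{t1,t4},{t2,t4},{t3,t4},{t1,t2,t4}}
  U3: {{t3},{t1,t3},{t3,t4}}
  U12: {{t1,t4},{t2,t4},{t1,t2,t4}}
  U13: {{t1,t3}}
  U23: {{t3,t4}}
C dims 3,3; δ0: rk 2, SNF 1^2
degree 0: 3−2−0 = 1 → Ȟ^0 ≅ Z
degree 1: 3−0−2 = 1 → Ȟ^1 ≅ Z
degree 2: 0−0−0 = 0 → Ȟ^2 ≅ 0

Ȟ^0(U;F) ≅ Z,  Ȟ^1(U;F) ≅ Z,  Ȟ^2(U;F) ≅ 0


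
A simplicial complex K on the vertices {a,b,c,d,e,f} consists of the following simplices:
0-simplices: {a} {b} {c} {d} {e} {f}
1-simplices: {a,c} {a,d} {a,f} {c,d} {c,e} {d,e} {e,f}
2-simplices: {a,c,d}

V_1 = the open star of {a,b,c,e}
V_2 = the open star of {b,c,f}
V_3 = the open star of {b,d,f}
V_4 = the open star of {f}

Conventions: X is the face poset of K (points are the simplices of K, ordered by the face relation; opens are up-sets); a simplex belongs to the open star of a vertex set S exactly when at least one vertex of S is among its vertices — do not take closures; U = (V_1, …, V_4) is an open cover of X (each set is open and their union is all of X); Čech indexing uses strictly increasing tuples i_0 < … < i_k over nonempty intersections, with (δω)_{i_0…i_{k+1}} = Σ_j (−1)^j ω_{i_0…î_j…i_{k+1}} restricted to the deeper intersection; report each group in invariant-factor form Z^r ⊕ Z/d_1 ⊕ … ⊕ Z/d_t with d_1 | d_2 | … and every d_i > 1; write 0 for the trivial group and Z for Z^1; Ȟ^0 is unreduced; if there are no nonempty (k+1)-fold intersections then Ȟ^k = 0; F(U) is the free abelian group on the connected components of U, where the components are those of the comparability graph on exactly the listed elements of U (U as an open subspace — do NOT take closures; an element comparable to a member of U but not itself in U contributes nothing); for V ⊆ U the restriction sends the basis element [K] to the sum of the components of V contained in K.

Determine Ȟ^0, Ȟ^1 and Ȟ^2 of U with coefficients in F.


nerve of the cover:
  V1={{a},{b},{c},{e},{a,c},{a,d},{a,f},{c,d},{c,e},{d,e},{e,f},{a,c,d}} V2={{b},{c},{f},{a,c},{a,f},{c,d},{c,e},{e,f},{a,c,d}} V3={{b},{d},{f},{a,d},{a,f},{c,d},{d,e},{e,f},{a,c,d}} V4={{f},{a,f},{e,f}}
  V12={{b},{c},{a,c},{a,f},{c,d},{c,e},{e,f},{a,c,d}} V13={{b},{a,d},{a,f},{c,d},{d,e},{e,f},{a,c,d}} V14={{a,f},{e,f}} V23={{b},{f},{a,f},{c,d},{e,f},{a,c,d}} V24={{f},{a,f},{e,f}} V34={{f},{a,f},{e,f}}
  V123={{b},{a,f},{c,d},{e,f},{a,c,d}} V124={{a,f},{e,f}} V134={{a,f},{e,f}} V234={{f},{a,f},{e,f}}
  V1234={{a,f},{e,f}}
components per intersection:
  V1: {{a},{c},{e},{a,c},{a,d},{a,f},{c,d},{c,e},{d,e},{e,f},{a,c,d}} {{b}}
  V2: {{b}} {{c},{a,c},{c,d},{c,e},{a,c,d}} {{f},{a,f},{e,f}}
  V3: {{b}} {{d},{a,d},{c,d},{d,e},{a,c,d}} {{f},{a,f},{e,f}}
  V4: {{f},{a,f},{e,f}}
  V12: {{b}} {{c},{a,c},{c,d},{c,e},{a,c,d}} {{a,f}} {{e,f}}
  V13: {{b}} {{a,d},{c,d},{a,c,d}} {{a,f}} {{d,e}} {{e,f}}
  V14: {{a,f}} {{e,f}}
  V23: {{b}} {{f},{a,f},{e,f}} {{c,d},{a,c,d}}
  V24: {{f},{a,f},{e,f}}
  V34: {{f},{a,f},{e,f}}
  V123: {{b}} {{a,f}} {{c,d},{a,c,d}} {{e,f}}
  V124: {{a,f}} {{e,f}}
  V134: {{a,f}} {{e,f}}
  V234: {{f},{a,f},{e,f}}
  V1234: {{a,f}} {{e,f}}
C dims 9,16,9,2; δ0: rk 7, SNF 1^7; δ1: rk 7, SNF 1^7; δ2: rk 2, SNF 1^2
Ȟ^0 = (9 − 7) − 0 = 2, so Ȟ^0 ≅ Z^2
Ȟ^1 = (16 − 7) − 7 = 2, so Ȟ^1 ≅ Z^2
Ȟ^2 = (9 − 2) − 7 = 0, so Ȟ^2 ≅ 0

Ȟ^0 = Z^2; Ȟ^1 = Z^2; Ȟ^2 = 0


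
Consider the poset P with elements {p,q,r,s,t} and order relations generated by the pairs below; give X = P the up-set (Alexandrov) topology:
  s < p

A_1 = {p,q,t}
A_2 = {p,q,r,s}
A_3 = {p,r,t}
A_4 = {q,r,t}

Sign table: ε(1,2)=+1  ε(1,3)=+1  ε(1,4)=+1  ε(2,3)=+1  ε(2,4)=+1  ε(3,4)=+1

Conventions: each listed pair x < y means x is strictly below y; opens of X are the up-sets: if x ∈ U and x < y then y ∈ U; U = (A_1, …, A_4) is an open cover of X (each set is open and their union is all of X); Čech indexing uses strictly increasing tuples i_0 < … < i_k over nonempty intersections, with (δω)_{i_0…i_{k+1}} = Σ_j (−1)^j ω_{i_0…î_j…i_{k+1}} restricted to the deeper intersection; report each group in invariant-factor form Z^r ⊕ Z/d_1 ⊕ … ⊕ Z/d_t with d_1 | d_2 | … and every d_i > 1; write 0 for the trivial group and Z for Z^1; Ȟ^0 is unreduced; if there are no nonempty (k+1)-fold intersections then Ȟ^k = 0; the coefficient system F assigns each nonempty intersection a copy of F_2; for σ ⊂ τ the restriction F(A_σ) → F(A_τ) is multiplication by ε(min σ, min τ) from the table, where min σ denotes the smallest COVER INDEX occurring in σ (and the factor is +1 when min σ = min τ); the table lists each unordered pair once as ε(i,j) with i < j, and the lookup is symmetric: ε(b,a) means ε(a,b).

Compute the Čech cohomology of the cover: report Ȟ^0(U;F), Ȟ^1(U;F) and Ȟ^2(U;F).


cover nerve:
  A12={p,q} A13={p,t} A14={q,t} A23={p,r} A24={q,r} A34={r,t}
  A123={p} A124={q} A134={t} A234={r}
C dims 4,6,4; δ0: rk_F2 3; δ1: rk_F2 3
Ȟ^0: (4−3)−0=1 ⇒ Z/2
Ȟ^1: (6−3)−3=0 ⇒ 0
Ȟ^2: (4−0)−3=1 ⇒ Z/2

Ȟ^0(U;F) ≅ Z/2,  Ȟ^1(U;F) ≅ 0,  Ȟ^2(U;F) ≅ Z/2


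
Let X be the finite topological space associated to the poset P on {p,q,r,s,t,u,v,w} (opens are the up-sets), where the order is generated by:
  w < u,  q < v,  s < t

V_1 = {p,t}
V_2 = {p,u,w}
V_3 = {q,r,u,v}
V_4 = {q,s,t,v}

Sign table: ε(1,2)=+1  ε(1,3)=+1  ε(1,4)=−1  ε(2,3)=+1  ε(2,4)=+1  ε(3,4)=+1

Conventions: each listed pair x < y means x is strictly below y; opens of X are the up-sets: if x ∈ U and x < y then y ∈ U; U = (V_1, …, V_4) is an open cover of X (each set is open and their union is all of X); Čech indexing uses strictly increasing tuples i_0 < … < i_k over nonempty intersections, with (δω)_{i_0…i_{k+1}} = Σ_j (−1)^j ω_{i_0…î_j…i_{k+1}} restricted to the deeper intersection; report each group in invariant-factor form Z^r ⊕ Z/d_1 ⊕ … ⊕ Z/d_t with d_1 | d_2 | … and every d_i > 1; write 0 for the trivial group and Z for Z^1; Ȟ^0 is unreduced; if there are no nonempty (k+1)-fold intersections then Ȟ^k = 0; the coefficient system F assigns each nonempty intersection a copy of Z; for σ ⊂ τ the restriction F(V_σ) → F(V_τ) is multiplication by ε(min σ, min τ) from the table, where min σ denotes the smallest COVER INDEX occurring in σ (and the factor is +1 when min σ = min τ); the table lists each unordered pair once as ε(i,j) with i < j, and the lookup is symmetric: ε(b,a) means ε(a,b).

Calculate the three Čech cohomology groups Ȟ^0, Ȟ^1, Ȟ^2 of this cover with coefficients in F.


Ȟ^0 ≅ 0,  Ȟ^1 ≅ Z/2,  Ȟ^2 ≅ 0

nonempty intersections:
  V12={p} V14={t} V23={u} V34={q,v}
C dims 4,4; δ0: rk 4, SNF 1^3·2
Ȟ^0: (4−4)−0=0 ⇒ 0
Ȟ^1: (4−0)−4=0 plus torsion [2] ⇒ Z/2
Ȟ^2: (0−0)−0=0 ⇒ 0


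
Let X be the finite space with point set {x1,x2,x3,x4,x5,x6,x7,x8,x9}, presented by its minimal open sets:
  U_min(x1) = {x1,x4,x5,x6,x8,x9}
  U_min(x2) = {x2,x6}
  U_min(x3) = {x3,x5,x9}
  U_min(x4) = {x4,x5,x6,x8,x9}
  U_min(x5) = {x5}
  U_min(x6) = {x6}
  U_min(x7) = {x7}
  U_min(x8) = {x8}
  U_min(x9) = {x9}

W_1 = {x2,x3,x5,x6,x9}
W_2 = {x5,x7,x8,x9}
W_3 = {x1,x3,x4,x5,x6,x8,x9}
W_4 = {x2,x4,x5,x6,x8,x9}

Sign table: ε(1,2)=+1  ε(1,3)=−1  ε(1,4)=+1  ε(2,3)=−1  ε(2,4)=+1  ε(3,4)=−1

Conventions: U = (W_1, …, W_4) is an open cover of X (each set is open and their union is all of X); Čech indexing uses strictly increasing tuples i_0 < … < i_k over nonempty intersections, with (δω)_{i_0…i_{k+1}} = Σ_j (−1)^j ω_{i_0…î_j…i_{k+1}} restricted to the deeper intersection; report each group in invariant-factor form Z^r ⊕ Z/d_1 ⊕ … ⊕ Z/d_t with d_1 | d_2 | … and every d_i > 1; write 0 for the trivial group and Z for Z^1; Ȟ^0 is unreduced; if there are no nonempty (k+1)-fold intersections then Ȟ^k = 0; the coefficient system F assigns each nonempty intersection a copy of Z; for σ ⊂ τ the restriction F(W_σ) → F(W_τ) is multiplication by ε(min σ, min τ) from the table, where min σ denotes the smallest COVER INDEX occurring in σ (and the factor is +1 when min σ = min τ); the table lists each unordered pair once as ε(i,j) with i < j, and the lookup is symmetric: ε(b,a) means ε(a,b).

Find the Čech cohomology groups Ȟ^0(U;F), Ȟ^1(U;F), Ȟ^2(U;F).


Ȟ^0 ≅ Z; Ȟ^1 ≅ 0; Ȟ^2 ≅ 0

nonempty intersections:
  W12={x5,x9} W13={x3,x5,x6,x9} W14={x2,x5,x6,x9} W23={x5,x8,x9} W24={x5,x8,x9} W34={x4,x5,x6,x8,x9}
  W123={x5,x9} W124={x5,x9} W134={x5,x6,x9} W234={x5,x8,x9}
  W1234={x5,x9}
C dims 4,6,4,1; δ0: rk 3, SNF 1^3; δ1: rk 3, SNF 1^3; δ2: rk 1, SNF 1^1
Ȟ^0: (4−3)−0=1 ⇒ Z
Ȟ^1: (6−3)−3=0 ⇒ 0
Ȟ^2: (4−1)−3=0 ⇒ 0


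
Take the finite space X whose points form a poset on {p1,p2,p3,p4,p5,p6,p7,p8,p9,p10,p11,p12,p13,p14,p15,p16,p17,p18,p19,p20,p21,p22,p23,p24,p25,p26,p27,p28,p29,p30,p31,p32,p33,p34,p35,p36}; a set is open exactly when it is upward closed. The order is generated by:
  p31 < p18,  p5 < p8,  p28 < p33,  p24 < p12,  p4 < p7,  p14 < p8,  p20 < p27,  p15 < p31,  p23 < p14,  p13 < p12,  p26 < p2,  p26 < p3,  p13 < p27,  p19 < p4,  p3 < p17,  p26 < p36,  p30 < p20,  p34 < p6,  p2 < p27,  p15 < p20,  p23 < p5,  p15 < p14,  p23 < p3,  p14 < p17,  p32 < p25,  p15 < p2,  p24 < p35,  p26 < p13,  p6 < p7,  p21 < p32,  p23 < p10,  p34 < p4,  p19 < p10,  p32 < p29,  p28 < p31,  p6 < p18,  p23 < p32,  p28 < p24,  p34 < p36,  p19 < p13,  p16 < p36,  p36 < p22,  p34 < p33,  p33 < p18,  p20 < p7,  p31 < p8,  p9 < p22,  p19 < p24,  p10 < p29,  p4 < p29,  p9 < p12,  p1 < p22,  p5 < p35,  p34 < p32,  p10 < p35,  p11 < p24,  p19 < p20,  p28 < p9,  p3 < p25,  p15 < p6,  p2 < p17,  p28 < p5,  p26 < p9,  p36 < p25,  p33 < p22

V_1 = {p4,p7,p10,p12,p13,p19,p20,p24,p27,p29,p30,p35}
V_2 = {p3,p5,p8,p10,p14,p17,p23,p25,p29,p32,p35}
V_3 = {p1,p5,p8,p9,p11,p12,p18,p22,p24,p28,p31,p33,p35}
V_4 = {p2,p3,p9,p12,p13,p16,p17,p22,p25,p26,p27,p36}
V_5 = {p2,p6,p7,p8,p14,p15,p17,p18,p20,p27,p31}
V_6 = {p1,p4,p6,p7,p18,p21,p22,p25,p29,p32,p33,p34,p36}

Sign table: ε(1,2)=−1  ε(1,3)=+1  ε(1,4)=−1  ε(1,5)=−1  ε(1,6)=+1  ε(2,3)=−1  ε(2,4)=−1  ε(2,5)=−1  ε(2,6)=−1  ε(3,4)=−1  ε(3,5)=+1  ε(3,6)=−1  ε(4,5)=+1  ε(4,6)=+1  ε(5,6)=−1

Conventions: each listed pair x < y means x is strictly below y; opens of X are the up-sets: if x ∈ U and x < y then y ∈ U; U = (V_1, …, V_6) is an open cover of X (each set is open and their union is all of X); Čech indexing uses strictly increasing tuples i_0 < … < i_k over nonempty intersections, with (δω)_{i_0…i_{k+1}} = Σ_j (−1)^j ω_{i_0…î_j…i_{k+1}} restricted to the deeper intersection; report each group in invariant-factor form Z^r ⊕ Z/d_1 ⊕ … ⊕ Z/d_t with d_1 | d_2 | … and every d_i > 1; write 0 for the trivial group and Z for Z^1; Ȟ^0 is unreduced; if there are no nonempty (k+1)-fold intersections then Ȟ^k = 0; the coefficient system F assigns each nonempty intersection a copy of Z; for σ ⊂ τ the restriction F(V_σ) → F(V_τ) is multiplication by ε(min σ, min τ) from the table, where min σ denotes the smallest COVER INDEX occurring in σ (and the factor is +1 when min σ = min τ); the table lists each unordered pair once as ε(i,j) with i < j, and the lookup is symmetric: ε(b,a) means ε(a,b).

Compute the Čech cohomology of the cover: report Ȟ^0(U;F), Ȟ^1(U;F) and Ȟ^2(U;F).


cover nerve:
  V12={p10,p29,p35} V13={p12,p24,p35} V14={p12,p13,p27} V15={p7,p20,p27} V16={p4,p7,p29} V23={p5,p8,p35} V24={p3,p17,p25} V25={p8,p14,p17} V26={p25,p29,p32} V34={p9,p12,p22} V35={p8,p18,p31} V36={p1,p18,p22,p33} V45={p2,p17,p27} V46={p22,p25,p36} V56={p6,p7,p18}
  V123={p35} V126={p29} V134={p12} V145={p27} V156={p7} V235={p8} V245={p17} V246={p25} V346={p22} V356={p18}
C dims 6,15,10; δ0: rk 6, SNF 1^5·2; δ1: rk 9, SNF 1^9
Ȟ^0: (6−6)−0=0 ⇒ 0
Ȟ^1: (15−9)−6=0 plus torsion [2] ⇒ Z/2
Ȟ^2: (10−0)−9=1 ⇒ Z

Ȟ^0(U;F) ≅ 0,  Ȟ^1(U;F) ≅ Z/2,  Ȟ^2(U;F) ≅ Z
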